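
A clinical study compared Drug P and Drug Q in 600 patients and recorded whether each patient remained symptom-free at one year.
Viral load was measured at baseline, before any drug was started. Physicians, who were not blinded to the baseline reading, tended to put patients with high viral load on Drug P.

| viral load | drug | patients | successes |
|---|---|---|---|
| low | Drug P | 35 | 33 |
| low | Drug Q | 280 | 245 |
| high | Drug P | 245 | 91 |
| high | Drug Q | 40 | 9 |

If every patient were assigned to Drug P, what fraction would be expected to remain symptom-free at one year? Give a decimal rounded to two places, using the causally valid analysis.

The viral load-specific comparison favours Drug P throughout, but the pooled figures favour Drug Q. The question is whether to condition on viral load.
Viral load differs across drugs for reasons unrelated to any effect of the drug itself, and it separately predicts the outcome — a classic confounder. We must compare within viral load levels.
Standardising Drug P to the population viral load mix: 0.525·33/35 + 0.475·91/245 = 0.671.

0.67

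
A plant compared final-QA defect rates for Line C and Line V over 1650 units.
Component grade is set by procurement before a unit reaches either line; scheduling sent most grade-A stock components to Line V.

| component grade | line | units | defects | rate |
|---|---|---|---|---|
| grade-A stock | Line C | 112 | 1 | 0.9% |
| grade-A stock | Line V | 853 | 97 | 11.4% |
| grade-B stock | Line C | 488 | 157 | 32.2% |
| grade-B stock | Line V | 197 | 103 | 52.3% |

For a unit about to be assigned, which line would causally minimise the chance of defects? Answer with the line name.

The stratified and pooled comparisons disagree (Line C wins within each component grade; Line V wins overall), so the answer turns on the causal role of component grade.
Component grade satisfies the back-door criterion: it is not a descendant of the line, and it blocks the spurious path from line to outcome. Adjusting for it (i.e., using the within-component grade rates) gives the causal effect.
Within each level — grade-A stock: 0.9% vs 11.4%; grade-B stock: 32.2% vs 52.3% — Line C is lower every time.

Line C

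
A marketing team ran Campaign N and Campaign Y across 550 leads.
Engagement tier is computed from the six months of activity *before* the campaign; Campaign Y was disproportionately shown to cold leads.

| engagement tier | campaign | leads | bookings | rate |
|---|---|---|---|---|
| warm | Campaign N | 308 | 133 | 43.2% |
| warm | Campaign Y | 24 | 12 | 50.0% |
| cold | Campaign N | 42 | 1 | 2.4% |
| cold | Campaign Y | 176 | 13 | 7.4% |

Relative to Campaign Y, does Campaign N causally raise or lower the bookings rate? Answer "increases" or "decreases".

The stratified and pooled comparisons disagree (Campaign Y wins within each engagement tier; Campaign N wins overall), so the answer turns on the causal role of engagement tier.
The imbalance in engagement tier arose from how leads were allocated, not from anything the campaign did; and engagement tier independently affects the outcome. The pooled gap is confounded — condition on engagement tier.
Within each level — warm: 43.2% vs 50.0%; cold: 2.4% vs 7.4% — Campaign Y is higher every time.

decreases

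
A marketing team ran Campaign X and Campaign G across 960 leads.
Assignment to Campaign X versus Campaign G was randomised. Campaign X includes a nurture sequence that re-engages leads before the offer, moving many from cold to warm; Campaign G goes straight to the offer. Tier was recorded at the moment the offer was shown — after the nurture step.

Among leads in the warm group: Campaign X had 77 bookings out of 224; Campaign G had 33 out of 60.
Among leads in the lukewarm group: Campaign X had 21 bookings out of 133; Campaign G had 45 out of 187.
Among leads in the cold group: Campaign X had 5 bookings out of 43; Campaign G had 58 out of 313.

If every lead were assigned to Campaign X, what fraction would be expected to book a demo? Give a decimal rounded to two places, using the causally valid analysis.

0.26

Engagement tier is recorded after the campaign and is itself shifted by it — it sits on the causal path from campaign to outcome. Conditioning on a mediator would strip out part of the effect we want; the pooled comparison gives the total causal effect.
So P(outcome | do(Campaign X)) is just the pooled rate for Campaign X: 103/400 = 0.258.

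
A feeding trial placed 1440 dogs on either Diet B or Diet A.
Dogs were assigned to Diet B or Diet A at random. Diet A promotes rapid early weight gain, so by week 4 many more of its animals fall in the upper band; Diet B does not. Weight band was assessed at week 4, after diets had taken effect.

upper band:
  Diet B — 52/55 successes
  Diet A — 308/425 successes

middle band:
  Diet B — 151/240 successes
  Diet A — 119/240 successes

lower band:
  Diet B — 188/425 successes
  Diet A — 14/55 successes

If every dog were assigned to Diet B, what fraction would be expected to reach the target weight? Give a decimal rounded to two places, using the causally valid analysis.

Within every week-4 weight band level Diet B has the higher rate, yet pooled Diet A does — Simpson's reversal.
The distribution of week-4 weight band is itself part of what the diet does — it is an intermediate outcome. Holding it fixed would remove that part of the effect; the total effect is the pooled difference.
So P(outcome | do(Diet B)) is just the pooled rate for Diet B: 391/720 = 0.543.

0.54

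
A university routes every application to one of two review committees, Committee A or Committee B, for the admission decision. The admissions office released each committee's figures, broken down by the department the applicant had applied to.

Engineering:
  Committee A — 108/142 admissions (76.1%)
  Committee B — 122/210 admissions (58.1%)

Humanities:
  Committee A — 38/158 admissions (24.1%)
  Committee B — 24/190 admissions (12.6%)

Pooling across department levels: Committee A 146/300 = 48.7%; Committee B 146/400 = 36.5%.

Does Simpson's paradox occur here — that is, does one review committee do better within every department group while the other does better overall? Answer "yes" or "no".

Within each department level (Engineering 76.1% vs 58.1%; Humanities 24.1% vs 12.6%), Committee A has the higher rate every time. Pooled: 48.7% vs 36.5% — Committee A has the higher rate overall. They agree.

no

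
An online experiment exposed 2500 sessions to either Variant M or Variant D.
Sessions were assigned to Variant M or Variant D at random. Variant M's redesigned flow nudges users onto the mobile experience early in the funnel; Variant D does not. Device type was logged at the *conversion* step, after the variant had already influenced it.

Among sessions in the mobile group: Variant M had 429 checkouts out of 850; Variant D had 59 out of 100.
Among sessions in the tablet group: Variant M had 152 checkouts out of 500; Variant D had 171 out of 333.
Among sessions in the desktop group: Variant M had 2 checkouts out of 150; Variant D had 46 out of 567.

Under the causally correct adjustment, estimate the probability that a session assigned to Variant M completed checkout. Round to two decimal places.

0.39

Device type lies on the pathway variant → device type → outcome, so adjusting for it blocks the indirect effect. For the total causal effect of variant, use the unadjusted pooled rates.
So P(outcome | do(Variant M)) is just the pooled rate for Variant M: 583/1500 = 0.389.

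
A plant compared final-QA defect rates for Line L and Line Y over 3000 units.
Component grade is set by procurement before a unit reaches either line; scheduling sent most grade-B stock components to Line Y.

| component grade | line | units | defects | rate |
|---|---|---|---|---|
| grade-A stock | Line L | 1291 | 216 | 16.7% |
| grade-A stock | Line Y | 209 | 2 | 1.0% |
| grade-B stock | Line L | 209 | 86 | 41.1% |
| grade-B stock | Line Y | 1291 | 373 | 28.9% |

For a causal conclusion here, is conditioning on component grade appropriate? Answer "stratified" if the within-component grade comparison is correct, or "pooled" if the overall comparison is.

stratified

Component grade is set before the line has any effect — it is not caused by the line — and it independently drives the outcome. That makes it a confounder, so the causal comparison is within component grade levels.
Within each level — grade-A stock: 16.7% vs 1.0%; grade-B stock: 41.1% vs 28.9% — Line Y is lower every time.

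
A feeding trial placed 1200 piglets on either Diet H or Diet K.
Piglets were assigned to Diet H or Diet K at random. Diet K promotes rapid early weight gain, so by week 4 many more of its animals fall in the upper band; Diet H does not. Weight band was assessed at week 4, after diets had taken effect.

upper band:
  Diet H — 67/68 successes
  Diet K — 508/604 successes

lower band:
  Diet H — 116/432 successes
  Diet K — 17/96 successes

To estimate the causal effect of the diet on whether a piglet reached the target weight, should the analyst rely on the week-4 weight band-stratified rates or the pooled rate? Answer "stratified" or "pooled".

Week-4 weight band here is a post-treatment variable shaped by the diet; conditioning on it would introduce bias rather than remove it. The overall comparison is the causal one.
Pooled: Diet H 36.6% vs Diet K 75.0%; Diet K is higher overall.

pooled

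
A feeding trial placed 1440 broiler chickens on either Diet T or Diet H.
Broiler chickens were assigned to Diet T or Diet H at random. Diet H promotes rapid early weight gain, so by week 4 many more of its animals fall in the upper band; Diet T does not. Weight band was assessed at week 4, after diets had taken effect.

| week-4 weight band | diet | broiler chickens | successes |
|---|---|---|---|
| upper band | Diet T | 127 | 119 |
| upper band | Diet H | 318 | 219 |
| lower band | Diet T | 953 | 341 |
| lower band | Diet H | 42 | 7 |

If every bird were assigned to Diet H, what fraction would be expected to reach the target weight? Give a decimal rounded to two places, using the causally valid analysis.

The distribution of week-4 weight band is itself part of what the diet does — it is an intermediate outcome. Holding it fixed would remove that part of the effect; the total effect is the pooled difference.
So P(outcome | do(Diet H)) is just the pooled rate for Diet H: 226/360 = 0.628.

0.63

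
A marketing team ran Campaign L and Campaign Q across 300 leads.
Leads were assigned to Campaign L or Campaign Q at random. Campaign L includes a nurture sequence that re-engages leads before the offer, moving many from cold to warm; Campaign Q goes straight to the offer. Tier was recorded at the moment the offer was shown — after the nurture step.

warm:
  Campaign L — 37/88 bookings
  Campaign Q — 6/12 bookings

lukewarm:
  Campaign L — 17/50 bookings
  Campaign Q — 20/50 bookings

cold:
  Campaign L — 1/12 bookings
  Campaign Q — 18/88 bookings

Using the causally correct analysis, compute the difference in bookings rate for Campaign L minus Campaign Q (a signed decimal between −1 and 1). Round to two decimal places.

+0.07

Because the campaign influences engagement tier, engagement tier is a post-treatment mediator, not a confounder. Stratifying on it would bias the estimate; the causal effect is the crude pooled difference.
The causal difference is the pooled difference: 0.367 − 0.293 = +0.073.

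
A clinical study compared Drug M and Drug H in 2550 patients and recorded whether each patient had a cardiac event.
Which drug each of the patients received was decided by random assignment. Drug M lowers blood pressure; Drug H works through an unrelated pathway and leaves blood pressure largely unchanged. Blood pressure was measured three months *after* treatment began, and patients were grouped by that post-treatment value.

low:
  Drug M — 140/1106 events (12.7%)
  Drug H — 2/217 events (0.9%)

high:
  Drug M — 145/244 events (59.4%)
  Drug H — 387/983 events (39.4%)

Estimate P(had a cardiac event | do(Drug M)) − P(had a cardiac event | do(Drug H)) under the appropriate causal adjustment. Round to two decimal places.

Stratifying would compare drugs among patients the drugs themselves sorted into blood pressure groups — a form of selection on an intermediate. The unconditioned pooled rates give the total causal effect.
The causal difference is the pooled difference: 0.211 − 0.324 = -0.113.

-0.11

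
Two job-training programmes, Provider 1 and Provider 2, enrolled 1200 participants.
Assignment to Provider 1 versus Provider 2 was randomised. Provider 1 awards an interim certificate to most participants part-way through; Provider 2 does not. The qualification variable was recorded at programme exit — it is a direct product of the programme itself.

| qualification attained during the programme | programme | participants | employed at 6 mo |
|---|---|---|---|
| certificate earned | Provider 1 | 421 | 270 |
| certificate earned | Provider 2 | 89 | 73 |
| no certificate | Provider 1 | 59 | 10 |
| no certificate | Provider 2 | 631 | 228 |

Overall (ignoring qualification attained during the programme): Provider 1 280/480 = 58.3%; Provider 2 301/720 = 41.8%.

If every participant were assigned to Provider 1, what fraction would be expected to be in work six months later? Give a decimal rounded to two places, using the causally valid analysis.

0.58

Because the programme influences qualification attained during the programme, qualification attained during the programme is a post-treatment mediator, not a confounder. Stratifying on it would bias the estimate; the causal effect is the crude pooled difference.
So P(outcome | do(Provider 1)) is just the pooled rate for Provider 1: 280/480 = 0.583.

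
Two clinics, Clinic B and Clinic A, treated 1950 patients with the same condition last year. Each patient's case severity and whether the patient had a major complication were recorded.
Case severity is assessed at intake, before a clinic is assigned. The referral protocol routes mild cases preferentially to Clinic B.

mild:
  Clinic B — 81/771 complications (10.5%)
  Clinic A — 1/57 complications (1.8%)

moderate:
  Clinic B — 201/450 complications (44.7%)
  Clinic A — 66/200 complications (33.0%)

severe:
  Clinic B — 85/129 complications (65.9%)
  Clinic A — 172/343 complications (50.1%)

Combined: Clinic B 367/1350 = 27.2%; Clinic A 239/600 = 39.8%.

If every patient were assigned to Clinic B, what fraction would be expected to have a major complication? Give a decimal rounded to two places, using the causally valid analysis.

Here case severity is a common cause — it drives both which clinic a case falls under and the outcome. The crude comparison mixes populations; the stratum-specific rates are the causally relevant ones.
Standardising Clinic B to the population case severity mix: 0.425·81/771 + 0.333·201/450 + 0.242·85/129 = 0.353.

0.35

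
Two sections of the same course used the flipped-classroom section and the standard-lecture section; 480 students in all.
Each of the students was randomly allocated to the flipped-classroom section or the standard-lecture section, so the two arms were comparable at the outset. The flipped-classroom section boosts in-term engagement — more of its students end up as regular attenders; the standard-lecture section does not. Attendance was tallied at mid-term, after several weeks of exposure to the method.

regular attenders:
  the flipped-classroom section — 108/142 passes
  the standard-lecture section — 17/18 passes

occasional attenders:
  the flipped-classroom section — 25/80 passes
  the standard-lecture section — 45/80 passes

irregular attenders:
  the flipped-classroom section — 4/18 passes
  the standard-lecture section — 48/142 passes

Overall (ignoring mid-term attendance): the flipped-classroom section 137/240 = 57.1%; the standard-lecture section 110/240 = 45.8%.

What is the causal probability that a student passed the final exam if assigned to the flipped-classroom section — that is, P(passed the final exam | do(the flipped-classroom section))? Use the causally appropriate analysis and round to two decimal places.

0.57

Mid-term attendance is recorded after the teaching method and is itself shifted by it — it sits on the causal path from teaching method to outcome. Conditioning on a mediator would strip out part of the effect we want; the pooled comparison gives the total causal effect.
So P(outcome | do(the flipped-classroom section)) is just the pooled rate for the flipped-classroom section: 137/240 = 0.571.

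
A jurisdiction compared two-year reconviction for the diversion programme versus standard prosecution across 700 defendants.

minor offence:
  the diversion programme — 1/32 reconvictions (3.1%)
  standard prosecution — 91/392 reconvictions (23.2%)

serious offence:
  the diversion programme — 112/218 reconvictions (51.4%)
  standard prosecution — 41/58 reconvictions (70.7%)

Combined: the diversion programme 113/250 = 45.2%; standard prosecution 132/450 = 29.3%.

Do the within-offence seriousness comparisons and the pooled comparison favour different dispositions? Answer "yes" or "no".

Within each offence seriousness level (minor offence 3.1% vs 23.2%; serious offence 51.4% vs 70.7%), the diversion programme has the lower rate every time. Pooled: 45.2% vs 29.3% — standard prosecution has the lower rate overall. The two comparisons disagree.

yes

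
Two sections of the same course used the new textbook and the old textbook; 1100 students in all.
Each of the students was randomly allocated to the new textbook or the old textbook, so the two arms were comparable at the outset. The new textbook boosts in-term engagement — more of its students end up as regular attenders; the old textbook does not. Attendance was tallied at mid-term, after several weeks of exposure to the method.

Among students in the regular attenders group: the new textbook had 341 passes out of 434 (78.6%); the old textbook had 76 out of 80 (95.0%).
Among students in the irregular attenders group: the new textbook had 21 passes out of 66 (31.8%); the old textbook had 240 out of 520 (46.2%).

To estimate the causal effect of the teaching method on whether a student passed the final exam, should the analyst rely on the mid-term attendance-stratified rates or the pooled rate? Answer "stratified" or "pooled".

pooled

Mid-term attendance here is a post-treatment variable shaped by the teaching method; conditioning on it would introduce bias rather than remove it. The overall comparison is the causal one.
Pooled: the new textbook 72.4% vs the old textbook 52.7%; the new textbook is higher overall.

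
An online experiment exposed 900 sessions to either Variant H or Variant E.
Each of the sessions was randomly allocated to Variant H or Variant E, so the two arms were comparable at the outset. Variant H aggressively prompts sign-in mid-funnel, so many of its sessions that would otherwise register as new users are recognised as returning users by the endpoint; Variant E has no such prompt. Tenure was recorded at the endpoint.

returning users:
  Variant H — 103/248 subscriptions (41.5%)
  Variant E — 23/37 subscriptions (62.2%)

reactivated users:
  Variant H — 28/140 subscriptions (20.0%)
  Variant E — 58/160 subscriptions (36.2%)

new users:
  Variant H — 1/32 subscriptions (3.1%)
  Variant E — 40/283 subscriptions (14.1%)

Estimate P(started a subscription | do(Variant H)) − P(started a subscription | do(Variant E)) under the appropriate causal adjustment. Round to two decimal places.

+0.06

User tenure lies on the pathway variant → user tenure → outcome, so adjusting for it blocks the indirect effect. For the total causal effect of variant, use the unadjusted pooled rates.
The causal difference is the pooled difference: 0.314 − 0.252 = +0.062.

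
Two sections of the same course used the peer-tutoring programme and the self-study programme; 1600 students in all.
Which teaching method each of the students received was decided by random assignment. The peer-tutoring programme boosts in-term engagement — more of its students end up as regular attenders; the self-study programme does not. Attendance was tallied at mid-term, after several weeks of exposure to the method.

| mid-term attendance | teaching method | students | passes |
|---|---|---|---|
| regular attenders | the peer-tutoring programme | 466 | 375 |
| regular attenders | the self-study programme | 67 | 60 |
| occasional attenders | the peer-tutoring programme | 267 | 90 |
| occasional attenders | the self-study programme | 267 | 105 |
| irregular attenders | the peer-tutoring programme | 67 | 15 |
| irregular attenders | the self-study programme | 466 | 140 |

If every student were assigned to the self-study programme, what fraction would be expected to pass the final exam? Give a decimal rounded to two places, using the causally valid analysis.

0.38

The mid-term attendance-specific comparison favours the self-study programme throughout, but the pooled figures favour the peer-tutoring programme. The question is whether to condition on mid-term attendance.
Mid-term attendance is recorded after the teaching method and is itself shifted by it — it sits on the causal path from teaching method to outcome. Conditioning on a mediator would strip out part of the effect we want; the pooled comparison gives the total causal effect.
So P(outcome | do(the self-study programme)) is just the pooled rate for the self-study programme: 305/800 = 0.381.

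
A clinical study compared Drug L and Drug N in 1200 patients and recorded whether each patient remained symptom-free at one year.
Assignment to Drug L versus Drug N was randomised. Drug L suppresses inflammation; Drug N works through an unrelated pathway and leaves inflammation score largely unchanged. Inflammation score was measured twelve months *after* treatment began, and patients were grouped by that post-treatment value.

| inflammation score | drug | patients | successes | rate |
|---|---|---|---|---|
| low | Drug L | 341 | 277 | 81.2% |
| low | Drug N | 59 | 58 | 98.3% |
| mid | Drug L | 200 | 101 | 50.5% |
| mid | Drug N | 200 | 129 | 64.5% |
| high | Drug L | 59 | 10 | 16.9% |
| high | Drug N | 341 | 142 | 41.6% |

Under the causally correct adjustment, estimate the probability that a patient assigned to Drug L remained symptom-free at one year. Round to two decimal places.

0.65

Within every inflammation score level Drug N has the higher rate, yet pooled Drug L does — Simpson's reversal.
Inflammation score is downstream of the drug. One should not condition on a consequence of treatment, so the overall rates are the right comparison.
So P(outcome | do(Drug L)) is just the pooled rate for Drug L: 388/600 = 0.647.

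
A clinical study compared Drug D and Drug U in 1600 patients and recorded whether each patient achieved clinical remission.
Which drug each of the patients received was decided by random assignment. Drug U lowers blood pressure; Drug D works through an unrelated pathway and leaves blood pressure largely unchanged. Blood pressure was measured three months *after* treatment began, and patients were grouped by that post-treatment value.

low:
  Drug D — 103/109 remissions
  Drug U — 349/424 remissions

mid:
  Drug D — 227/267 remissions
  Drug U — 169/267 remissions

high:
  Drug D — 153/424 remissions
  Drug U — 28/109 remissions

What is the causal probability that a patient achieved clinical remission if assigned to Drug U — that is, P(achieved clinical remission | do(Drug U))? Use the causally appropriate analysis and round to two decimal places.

Stratifying would compare drugs among patients the drugs themselves sorted into blood pressure groups — a form of selection on an intermediate. The unconditioned pooled rates give the total causal effect.
So P(outcome | do(Drug U)) is just the pooled rate for Drug U: 546/800 = 0.682.

0.68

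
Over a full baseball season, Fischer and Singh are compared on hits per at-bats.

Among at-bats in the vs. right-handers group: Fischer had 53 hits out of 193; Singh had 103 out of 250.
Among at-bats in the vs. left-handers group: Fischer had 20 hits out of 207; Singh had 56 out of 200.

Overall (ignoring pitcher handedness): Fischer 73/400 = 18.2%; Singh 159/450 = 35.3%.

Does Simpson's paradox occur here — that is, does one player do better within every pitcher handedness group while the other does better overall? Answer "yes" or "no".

Within each pitcher handedness level (vs. right-handers 27.5% vs 41.2%; vs. left-handers 9.7% vs 28.0%), Singh has the higher rate every time. Pooled: 18.2% vs 35.3% — Singh has the higher rate overall. They agree.

no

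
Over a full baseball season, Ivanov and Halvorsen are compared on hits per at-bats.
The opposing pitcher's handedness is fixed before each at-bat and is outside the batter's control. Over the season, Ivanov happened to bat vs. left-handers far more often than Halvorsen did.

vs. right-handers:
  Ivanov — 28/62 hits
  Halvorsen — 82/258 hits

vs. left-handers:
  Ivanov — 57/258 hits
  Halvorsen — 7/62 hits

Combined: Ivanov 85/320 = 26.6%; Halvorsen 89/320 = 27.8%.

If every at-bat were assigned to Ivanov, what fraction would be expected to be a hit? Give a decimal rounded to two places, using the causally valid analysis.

0.34

Ivanov is higher inside every pitcher handedness stratum but Halvorsen is higher in aggregate. Whether to stratify depends on how pitcher handedness relates to the player.
Since pitcher handedness is a pre-existing factor (not a product of the player) and it affects the outcome on its own, it is a confounder. The stratified rates, not the pooled rate, identify the causal effect.
Standardising Ivanov to the population pitcher handedness mix: 0.500·28/62 + 0.500·57/258 = 0.336.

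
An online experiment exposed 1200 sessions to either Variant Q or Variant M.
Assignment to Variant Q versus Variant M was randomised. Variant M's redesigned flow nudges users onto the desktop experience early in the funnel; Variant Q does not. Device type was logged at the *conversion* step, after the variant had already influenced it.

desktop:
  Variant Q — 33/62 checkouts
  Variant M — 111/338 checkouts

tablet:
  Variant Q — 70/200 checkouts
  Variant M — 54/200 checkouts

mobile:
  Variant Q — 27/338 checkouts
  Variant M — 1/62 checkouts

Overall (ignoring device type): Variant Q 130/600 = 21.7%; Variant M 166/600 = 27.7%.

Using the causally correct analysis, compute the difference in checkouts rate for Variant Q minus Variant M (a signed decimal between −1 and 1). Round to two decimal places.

-0.06

The stratified and pooled comparisons disagree (Variant Q wins within each device type; Variant M wins overall), so the answer turns on the causal role of device type.
Device type is downstream of the variant. One should not condition on a consequence of treatment, so the overall rates are the right comparison.
The causal difference is the pooled difference: 0.217 − 0.277 = -0.060.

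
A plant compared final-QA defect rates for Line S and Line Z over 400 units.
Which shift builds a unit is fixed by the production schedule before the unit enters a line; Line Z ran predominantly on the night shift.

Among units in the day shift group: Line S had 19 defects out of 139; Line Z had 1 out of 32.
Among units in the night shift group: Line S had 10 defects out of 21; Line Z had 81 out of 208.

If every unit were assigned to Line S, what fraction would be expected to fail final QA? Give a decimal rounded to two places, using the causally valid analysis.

Shift is set before the line has any effect — it is not caused by the line — and it independently drives the outcome. That makes it a confounder, so the causal comparison is within shift levels.
Standardising Line S to the population shift mix: 0.427·19/139 + 0.573·10/21 = 0.331.

0.33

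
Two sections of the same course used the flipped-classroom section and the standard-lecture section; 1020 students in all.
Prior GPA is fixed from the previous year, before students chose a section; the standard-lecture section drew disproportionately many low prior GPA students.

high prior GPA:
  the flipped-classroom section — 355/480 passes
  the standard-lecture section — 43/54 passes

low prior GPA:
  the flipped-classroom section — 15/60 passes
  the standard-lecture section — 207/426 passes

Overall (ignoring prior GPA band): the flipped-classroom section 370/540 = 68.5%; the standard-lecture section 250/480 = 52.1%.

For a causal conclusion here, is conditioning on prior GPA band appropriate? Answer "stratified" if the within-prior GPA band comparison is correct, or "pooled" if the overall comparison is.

the standard-lecture section is higher inside every prior GPA band stratum but the flipped-classroom section is higher in aggregate. Whether to stratify depends on how prior GPA band relates to the teaching method.
Prior GPA band is set before the teaching method has any effect — it is not caused by the teaching method — and it independently drives the outcome. That makes it a confounder, so the causal comparison is within prior GPA band levels.
Within each level — high prior GPA: 74.0% vs 79.6%; low prior GPA: 25.0% vs 48.6% — the standard-lecture section is higher every time.

stratified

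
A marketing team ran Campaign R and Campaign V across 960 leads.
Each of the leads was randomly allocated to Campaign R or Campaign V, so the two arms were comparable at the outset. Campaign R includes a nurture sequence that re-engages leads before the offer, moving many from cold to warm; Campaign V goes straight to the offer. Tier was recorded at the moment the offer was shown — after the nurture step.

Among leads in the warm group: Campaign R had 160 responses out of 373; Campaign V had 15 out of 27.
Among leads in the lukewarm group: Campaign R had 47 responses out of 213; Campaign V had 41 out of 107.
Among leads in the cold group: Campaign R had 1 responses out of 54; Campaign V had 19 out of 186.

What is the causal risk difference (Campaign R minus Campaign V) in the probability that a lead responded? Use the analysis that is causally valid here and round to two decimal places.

+0.09

Engagement tier is recorded after the campaign and is itself shifted by it — it sits on the causal path from campaign to outcome. Conditioning on a mediator would strip out part of the effect we want; the pooled comparison gives the total causal effect.
The causal difference is the pooled difference: 0.325 − 0.234 = +0.091.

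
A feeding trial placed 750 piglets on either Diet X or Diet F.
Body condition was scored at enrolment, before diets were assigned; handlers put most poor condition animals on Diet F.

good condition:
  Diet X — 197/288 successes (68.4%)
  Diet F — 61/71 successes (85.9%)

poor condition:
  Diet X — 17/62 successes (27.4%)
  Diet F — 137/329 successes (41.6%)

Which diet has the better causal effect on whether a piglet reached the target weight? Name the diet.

The starting body condition-specific comparison favours Diet F throughout, but the pooled figures favour Diet X. The question is whether to condition on starting body condition.
Starting body condition satisfies the back-door criterion: it is not a descendant of the diet, and it blocks the spurious path from diet to outcome. Adjusting for it (i.e., using the within-starting body condition rates) gives the causal effect.
Within each level — good condition: 68.4% vs 85.9%; poor condition: 27.4% vs 41.6% — Diet F is higher every time.

Diet F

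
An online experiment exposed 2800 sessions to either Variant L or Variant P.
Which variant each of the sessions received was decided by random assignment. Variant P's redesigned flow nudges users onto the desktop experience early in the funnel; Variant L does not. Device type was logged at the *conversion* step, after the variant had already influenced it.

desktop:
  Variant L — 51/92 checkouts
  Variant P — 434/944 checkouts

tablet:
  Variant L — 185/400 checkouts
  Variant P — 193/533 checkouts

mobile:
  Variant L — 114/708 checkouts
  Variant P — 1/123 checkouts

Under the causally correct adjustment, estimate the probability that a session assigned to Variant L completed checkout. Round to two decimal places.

Within every device type level Variant L has the higher rate, yet pooled Variant P does — Simpson's reversal.
Device type is recorded after the variant and is itself shifted by it — it sits on the causal path from variant to outcome. Conditioning on a mediator would strip out part of the effect we want; the pooled comparison gives the total causal effect.
So P(outcome | do(Variant L)) is just the pooled rate for Variant L: 350/1200 = 0.292.

0.29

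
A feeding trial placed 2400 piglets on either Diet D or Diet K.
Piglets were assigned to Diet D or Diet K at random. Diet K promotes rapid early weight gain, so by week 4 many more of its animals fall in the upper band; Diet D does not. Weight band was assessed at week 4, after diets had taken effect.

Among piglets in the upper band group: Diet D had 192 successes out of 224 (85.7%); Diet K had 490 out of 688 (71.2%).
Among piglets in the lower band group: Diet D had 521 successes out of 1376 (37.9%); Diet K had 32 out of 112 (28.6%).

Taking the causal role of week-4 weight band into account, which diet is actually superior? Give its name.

Diet K

The distribution of week-4 weight band is itself part of what the diet does — it is an intermediate outcome. Holding it fixed would remove that part of the effect; the total effect is the pooled difference.
Pooled: Diet D 44.6% vs Diet K 65.2%; Diet K is higher overall.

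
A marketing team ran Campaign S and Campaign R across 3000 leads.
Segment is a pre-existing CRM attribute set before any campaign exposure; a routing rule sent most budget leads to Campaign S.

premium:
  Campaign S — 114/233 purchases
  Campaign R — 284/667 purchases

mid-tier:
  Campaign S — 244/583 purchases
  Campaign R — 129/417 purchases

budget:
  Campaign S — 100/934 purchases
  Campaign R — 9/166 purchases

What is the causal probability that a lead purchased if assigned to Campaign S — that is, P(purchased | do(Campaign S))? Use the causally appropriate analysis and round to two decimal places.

0.33

The customer segment-specific comparison favours Campaign S throughout, but the pooled figures favour Campaign R. The question is whether to condition on customer segment.
Here customer segment is a common cause — it drives both which campaign a case falls under and the outcome. The crude comparison mixes populations; the stratum-specific rates are the causally relevant ones.
Standardising Campaign S to the population customer segment mix: 0.300·114/233 + 0.333·244/583 + 0.367·100/934 = 0.326.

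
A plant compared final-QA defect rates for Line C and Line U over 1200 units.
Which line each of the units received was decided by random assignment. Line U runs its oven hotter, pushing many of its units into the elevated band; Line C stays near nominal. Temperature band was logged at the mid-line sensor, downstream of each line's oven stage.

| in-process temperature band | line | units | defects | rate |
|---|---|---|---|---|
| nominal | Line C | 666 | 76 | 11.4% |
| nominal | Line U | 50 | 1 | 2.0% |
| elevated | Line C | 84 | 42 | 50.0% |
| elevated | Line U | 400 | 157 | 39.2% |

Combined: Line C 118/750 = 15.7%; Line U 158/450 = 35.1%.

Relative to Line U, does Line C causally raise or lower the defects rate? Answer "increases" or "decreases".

decreases

In-process temperature band here is a post-treatment variable shaped by the line; conditioning on it would introduce bias rather than remove it. The overall comparison is the causal one.
Pooled: Line C 15.7% vs Line U 35.1%; Line C is lower overall.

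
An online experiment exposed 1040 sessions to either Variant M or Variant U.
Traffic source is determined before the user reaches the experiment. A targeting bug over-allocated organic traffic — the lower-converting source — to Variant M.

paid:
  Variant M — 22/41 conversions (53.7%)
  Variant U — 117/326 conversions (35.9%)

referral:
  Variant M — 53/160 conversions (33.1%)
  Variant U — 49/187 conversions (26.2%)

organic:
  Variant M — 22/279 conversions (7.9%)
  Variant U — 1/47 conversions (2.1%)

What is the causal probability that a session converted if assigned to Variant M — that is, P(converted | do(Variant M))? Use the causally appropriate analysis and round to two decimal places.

0.32

Within every traffic source level Variant M has the higher rate, yet pooled Variant U does — Simpson's reversal.
Since traffic source is a pre-existing factor (not a product of the variant) and it affects the outcome on its own, it is a confounder. The stratified rates, not the pooled rate, identify the causal effect.
Standardising Variant M to the population traffic source mix: 0.353·22/41 + 0.334·53/160 + 0.313·22/279 = 0.325.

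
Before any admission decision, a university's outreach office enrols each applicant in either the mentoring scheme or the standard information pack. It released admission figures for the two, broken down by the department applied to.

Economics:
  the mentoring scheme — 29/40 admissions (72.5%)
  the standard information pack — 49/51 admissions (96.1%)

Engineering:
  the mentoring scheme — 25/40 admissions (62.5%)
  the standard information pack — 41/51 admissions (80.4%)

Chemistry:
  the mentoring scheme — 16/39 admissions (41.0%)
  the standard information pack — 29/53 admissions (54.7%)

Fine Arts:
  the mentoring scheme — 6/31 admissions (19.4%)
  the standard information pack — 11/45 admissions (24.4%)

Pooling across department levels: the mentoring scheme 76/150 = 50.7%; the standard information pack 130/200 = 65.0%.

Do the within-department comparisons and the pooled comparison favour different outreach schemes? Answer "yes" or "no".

no

Within each department level (Economics 72.5% vs 96.1%; Engineering 62.5% vs 80.4%; Chemistry 41.0% vs 54.7%; Fine Arts 19.4% vs 24.4%), the standard information pack has the higher rate every time. Pooled: 50.7% vs 65.0% — the standard information pack has the higher rate overall. They agree.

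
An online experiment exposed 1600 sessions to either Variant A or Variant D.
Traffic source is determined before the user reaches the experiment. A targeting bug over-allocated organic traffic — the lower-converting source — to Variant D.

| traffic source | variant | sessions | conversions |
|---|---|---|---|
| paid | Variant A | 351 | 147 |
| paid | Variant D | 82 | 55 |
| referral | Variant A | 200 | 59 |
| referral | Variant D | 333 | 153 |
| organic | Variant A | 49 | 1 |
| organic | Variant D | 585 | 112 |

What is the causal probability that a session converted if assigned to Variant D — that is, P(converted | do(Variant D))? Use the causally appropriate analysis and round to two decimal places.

0.41

The traffic source-specific comparison favours Variant D throughout, but the pooled figures favour Variant A. The question is whether to condition on traffic source.
Traffic source differs across variants for reasons unrelated to any effect of the variant itself, and it separately predicts the outcome — a classic confounder. We must compare within traffic source levels.
Standardising Variant D to the population traffic source mix: 0.271·55/82 + 0.333·153/333 + 0.396·112/585 = 0.410.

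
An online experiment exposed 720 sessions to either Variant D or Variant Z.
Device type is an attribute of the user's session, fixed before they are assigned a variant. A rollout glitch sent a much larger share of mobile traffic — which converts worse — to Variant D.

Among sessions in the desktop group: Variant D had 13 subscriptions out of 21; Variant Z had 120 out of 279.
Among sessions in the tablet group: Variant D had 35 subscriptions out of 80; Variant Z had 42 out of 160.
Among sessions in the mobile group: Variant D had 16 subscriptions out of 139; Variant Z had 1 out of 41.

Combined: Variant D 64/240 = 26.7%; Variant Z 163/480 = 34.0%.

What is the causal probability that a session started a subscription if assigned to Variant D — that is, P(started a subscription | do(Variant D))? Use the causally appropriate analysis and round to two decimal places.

Device type differs across variants for reasons unrelated to any effect of the variant itself, and it separately predicts the outcome — a classic confounder. We must compare within device type levels.
Standardising Variant D to the population device type mix: 0.417·13/21 + 0.333·35/80 + 0.250·16/139 = 0.433.

0.43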